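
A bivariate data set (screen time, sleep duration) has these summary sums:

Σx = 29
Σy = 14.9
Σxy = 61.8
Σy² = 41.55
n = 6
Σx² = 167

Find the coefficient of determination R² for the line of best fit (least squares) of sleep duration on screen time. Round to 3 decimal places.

0.855

Sxx = Σx² − (Σx)²/n = 167 − 140.166667 = 26.833333
Sxy = Σxy − (Σx)(Σy)/n = 61.8 − 72.016667 = -10.216667
Syy = Σy² − (Σy)²/n = 41.55 − 37.001667 = 4.548333
R² = Sxy²/(Sxx·Syy) = (-10.216667)²/(26.833333·4.548333) = 0.855247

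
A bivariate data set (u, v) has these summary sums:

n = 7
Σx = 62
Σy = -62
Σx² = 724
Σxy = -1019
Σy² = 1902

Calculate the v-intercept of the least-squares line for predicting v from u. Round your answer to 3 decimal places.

14.943

Sxx = Σx² − (Σx)²/n = 724 − 549.142857 = 174.857143
Sxy = Σxy − (Σx)(Σy)/n = -1019 − (-549.142857) = -469.857143
b = Sxy/Sxx = -469.857143/174.857143 = -2.687092
a = ȳ − b·x̄ = -8.857143 − (-2.687092)·8.857143 = 14.942810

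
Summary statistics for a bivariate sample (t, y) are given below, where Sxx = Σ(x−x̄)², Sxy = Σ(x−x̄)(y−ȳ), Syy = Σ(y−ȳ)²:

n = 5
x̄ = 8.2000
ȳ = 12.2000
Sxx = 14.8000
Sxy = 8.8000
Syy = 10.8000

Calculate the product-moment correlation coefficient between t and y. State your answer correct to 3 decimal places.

r = Sxy/√(Sxx·Syy) = 8.8/√(159.84) = 8.8/12.642785 = 0.696049

0.696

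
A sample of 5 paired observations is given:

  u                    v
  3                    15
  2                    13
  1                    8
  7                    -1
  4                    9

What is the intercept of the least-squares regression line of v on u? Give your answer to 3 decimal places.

n = 5, Σx = 17, Σy = 44, Σxy = 108, Σx² = 79
Sxx = Σx² − (Σx)²/n = 79 − 57.8 = 21.2
Sxy = Σxy − (Σx)(Σy)/n = 108 − 149.6 = -41.6
b = Sxy/Sxx = -41.6/21.2 = -1.962264
a = ȳ − b·x̄ = 8.8 − (-1.962264)·3.4 = 15.471698

15.472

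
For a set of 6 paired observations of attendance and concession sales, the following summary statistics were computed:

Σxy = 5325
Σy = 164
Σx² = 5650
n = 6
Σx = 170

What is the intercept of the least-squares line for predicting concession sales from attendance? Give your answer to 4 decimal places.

Sxx = Σx² − (Σx)²/n = 5650 − 4816.666667 = 833.333333
Sxy = Σxy − (Σx)(Σy)/n = 5325 − 4646.666667 = 678.333333
b = Sxy/Sxx = 678.333333/833.333333 = 0.814
a = ȳ − b·x̄ = 27.333333 − 0.814·28.333333 = 4.27

4.2700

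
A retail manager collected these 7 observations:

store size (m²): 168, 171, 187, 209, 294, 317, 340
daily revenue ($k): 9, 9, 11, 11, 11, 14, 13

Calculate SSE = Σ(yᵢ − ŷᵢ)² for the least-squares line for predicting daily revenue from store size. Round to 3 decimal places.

5.279

n = 7, Σx = 1686, Σy = 78, Σxy = 19499, Σx² = 438640, Σy² = 890
Sxx = Σx² − (Σx)²/n = 438640 − 406085.142857 = 32554.857143
Sxy = Σxy − (Σx)(Σy)/n = 19499 − 18786.857143 = 712.142857
Syy = Σy² − (Σy)²/n = 890 − 869.142857 = 20.857143
b = Sxy/Sxx = 712.142857/32554.857143 = 0.021875
SSE = Syy − b·Sxy = 20.857143 − 0.021875·712.142857 = 5.278901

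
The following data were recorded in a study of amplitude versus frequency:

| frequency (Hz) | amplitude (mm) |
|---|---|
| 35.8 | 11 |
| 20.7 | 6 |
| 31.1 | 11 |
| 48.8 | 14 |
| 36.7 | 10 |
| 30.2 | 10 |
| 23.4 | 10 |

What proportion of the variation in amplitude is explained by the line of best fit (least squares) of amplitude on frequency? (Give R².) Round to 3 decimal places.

0.750

n = 7, Σx = 226.7, Σy = 72, Σxy = 2446.3, Σx² = 7865.27, Σy² = 774
Sxx = Σx² − (Σx)²/n = 7865.27 − 7341.841429 = 523.428571
Sxy = Σxy − (Σx)(Σy)/n = 2446.3 − 2331.771429 = 114.528571
Syy = Σy² − (Σy)²/n = 774 − 740.571429 = 33.428571
R² = Sxy²/(Sxx·Syy) = (114.528571)²/(523.428571·33.428571) = 0.749639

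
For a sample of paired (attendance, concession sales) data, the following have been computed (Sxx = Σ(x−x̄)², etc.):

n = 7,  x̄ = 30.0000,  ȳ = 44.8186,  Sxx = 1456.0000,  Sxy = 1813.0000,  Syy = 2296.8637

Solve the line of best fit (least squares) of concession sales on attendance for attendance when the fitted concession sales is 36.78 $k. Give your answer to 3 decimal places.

b = Sxy/Sxx = 1813/1456 = 1.245192
a = ȳ − b·x̄ = 44.8186 − 1.245192·30 = 7.462831
Set a + b·x = 36.78: x = (36.78 − 7.462831) / 1.245192 = 23.544290

23.544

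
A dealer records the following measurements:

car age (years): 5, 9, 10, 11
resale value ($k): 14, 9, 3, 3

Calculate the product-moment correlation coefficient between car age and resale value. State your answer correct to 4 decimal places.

n = 4, Σx = 35, Σy = 29, Σxy = 214, Σx² = 327, Σy² = 295
Sxx = Σx² − (Σx)²/n = 327 − 306.25 = 20.75
Sxy = Σxy − (Σx)(Σy)/n = 214 − 253.75 = -39.75
Syy = Σy² − (Σy)²/n = 295 − 210.25 = 84.75
r = Sxy/√(Sxx·Syy) = -39.75/√(1758.5625) = -39.75/41.935218 = -0.947891

-0.9479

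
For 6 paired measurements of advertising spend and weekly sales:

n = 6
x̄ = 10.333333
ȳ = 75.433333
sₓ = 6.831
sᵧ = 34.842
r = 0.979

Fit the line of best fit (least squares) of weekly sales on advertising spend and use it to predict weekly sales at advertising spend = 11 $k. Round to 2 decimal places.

b = r · sᵧ/sₓ = 0.979 · 34.842/6.831 = 4.993459
a = ȳ − b·x̄ = 75.433333 − 4.993459·10.333333 = 23.834259
ŷ(11) = a + b·11 = 23.834259 + 4.993459·11 = 78.762307

78.76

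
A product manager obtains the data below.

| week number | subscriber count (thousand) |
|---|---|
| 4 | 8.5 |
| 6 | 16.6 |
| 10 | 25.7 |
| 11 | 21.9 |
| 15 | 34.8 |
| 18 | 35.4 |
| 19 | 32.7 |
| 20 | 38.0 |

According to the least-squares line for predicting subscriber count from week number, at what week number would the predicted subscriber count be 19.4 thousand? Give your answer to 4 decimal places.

n = 8, Σx = 103, Σy = 213.6, Σxy = 3172, Σx² = 1583
Sxx = Σx² − (Σx)²/n = 1583 − 1326.125 = 256.875
Sxy = Σxy − (Σx)(Σy)/n = 3172 − 2750.1 = 421.9
b = Sxy/Sxx = 421.9/256.875 = 1.642433
a = ȳ − b·x̄ = 26.7 − 1.642433·12.875 = 5.553674
Set a + b·x = 19.4: x = (19.4 − 5.553674) / 1.642433 = 8.430374

8.4304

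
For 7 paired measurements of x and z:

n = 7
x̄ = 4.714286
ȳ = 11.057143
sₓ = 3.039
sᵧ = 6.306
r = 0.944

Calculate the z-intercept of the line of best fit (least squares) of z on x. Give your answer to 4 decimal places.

1.8227

b = r · sᵧ/sₓ = 0.944 · 6.306/3.039 = 1.958823
a = ȳ − b·x̄ = 11.057143 − 1.958823·4.714286 = 1.822690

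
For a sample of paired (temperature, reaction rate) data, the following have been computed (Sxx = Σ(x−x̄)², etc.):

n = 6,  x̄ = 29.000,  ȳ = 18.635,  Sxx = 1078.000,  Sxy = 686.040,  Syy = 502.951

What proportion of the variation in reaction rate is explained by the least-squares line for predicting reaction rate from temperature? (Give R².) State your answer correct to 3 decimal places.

0.868

R² = Sxy²/(Sxx·Syy) = (686.04)²/(1078·502.951) = 0.868069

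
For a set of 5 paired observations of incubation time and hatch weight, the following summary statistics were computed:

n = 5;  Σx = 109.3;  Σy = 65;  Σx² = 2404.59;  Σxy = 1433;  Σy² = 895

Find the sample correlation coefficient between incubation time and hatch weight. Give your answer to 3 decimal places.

Sxx = Σx² − (Σx)²/n = 2404.59 − 2389.298 = 15.292
Sxy = Σxy − (Σx)(Σy)/n = 1433 − 1420.9 = 12.1
Syy = Σy² − (Σy)²/n = 895 − 845 = 50
r = Sxy/√(Sxx·Syy) = 12.1/√(764.6) = 12.1/27.651401 = 0.437591

0.438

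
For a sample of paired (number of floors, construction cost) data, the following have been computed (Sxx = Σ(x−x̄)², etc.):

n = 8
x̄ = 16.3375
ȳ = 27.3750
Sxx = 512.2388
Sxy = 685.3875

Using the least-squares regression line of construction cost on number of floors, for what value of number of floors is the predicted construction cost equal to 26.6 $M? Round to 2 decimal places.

15.76

b = Sxy/Sxx = 685.3875/512.2388 = 1.338023
a = ȳ − b·x̄ = 27.375 − 1.338023·16.3375 = 5.515043
Set a + b·x = 26.6: x = (26.6 − 5.515043) / 1.338023 = 15.758287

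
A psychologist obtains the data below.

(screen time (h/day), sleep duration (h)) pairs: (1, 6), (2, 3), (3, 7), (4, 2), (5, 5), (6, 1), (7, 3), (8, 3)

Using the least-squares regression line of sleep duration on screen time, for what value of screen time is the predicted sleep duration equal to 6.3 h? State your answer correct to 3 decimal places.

-1.450

n = 8, Σx = 36, Σy = 30, Σxy = 117, Σx² = 204
Sxx = Σx² − (Σx)²/n = 204 − 162 = 42
Sxy = Σxy − (Σx)(Σy)/n = 117 − 135 = -18
b = Sxy/Sxx = -18/42 = -0.428571
a = ȳ − b·x̄ = 3.75 − (-0.428571)·4.5 = 5.678571
Set a + b·x = 6.3: x = (6.3 − 5.678571) / (-0.428571) = -1.45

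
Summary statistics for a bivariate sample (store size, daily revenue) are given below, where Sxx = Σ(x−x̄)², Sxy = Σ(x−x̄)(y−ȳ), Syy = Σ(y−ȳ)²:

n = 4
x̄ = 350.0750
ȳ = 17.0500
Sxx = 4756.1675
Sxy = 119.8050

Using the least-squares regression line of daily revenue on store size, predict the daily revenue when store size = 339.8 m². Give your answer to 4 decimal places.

16.7912

b = Sxy/Sxx = 119.805/4756.1675 = 0.025189
a = ȳ − b·x̄ = 17.05 − 0.025189·350.075 = 8.231821
ŷ(339.8) = a + b·339.8 = 8.231821 + 0.025189·339.8 = 16.791179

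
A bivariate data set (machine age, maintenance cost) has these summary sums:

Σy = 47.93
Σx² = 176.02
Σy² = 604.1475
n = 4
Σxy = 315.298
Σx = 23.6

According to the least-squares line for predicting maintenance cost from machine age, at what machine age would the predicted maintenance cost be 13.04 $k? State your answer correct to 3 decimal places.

Sxx = Σx² − (Σx)²/n = 176.02 − 139.24 = 36.78
Sxy = Σxy − (Σx)(Σy)/n = 315.298 − 282.787 = 32.511
b = Sxy/Sxx = 32.511/36.78 = 0.883931
a = ȳ − b·x̄ = 11.9825 − 0.883931·5.9 = 6.767304
Set a + b·x = 13.04: x = (13.04 − 6.767304) / 0.883931 = 7.096360

7.096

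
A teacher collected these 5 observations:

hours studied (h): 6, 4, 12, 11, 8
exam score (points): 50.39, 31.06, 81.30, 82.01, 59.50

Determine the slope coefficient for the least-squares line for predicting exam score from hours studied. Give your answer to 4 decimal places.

n = 5, Σx = 41, Σy = 304.26, Σxy = 2780.29, Σx² = 381
Sxx = Σx² − (Σx)²/n = 381 − 336.2 = 44.8
Sxy = Σxy − (Σx)(Σy)/n = 2780.29 − 2494.932 = 285.358
b = Sxy/Sxx = 285.358/44.8 = 6.369598

6.3696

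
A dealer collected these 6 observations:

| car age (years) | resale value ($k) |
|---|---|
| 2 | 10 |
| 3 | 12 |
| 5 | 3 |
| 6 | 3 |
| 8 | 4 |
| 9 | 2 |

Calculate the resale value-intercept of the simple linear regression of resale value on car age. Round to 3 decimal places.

n = 6, Σx = 33, Σy = 34, Σxy = 139, Σx² = 219
Sxx = Σx² − (Σx)²/n = 219 − 181.5 = 37.5
Sxy = Σxy − (Σx)(Σy)/n = 139 − 187 = -48
b = Sxy/Sxx = -48/37.5 = -1.28
a = ȳ − b·x̄ = 5.666667 − (-1.28)·5.5 = 12.706667

12.707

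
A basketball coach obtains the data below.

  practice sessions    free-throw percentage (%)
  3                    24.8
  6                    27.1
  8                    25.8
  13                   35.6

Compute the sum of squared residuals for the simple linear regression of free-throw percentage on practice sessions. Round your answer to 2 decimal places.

13.10

n = 4, Σx = 30, Σy = 113.3, Σxy = 906.2, Σx² = 278, Σy² = 3282.45
Sxx = Σx² − (Σx)²/n = 278 − 225 = 53
Sxy = Σxy − (Σx)(Σy)/n = 906.2 − 849.75 = 56.45
Syy = Σy² − (Σy)²/n = 3282.45 − 3209.2225 = 73.2275
b = Sxy/Sxx = 56.45/53 = 1.065094
SSE = Syy − b·Sxy = 73.2275 − 1.065094·56.45 = 13.102925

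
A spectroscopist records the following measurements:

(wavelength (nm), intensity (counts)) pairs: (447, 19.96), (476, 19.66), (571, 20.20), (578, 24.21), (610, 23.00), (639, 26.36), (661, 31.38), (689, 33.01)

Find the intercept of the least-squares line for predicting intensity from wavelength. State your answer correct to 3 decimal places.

-5.889

n = 8, Σx = 4671, Σy = 197.78, Σxy = 118167.97, Σx² = 2778573
Sxx = Σx² − (Σx)²/n = 2778573 − 2727280.125 = 51292.875
Sxy = Σxy − (Σx)(Σy)/n = 118167.97 − 115478.7975 = 2689.1725
b = Sxy/Sxx = 2689.1725/51292.875 = 0.052428
a = ȳ − b·x̄ = 24.7225 − 0.052428·583.875 = -5.888781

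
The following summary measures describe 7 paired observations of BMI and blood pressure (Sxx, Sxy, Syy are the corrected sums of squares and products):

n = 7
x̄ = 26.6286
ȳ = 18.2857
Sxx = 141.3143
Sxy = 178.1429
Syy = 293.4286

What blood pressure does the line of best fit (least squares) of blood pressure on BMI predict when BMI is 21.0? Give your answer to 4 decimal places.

b = Sxy/Sxx = 178.1429/141.3143 = 1.260615
a = ȳ − b·x̄ = 18.2857 − 1.260615·26.6286 = -15.282708
ŷ(21.0) = a + b·21.0 = -15.282708 + 1.260615·21 = 11.190203

11.1902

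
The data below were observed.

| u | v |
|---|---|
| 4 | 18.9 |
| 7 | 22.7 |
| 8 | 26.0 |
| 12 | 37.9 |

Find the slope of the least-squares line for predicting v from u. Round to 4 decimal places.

n = 4, Σx = 31, Σy = 105.5, Σxy = 897.3, Σx² = 273
Sxx = Σx² − (Σx)²/n = 273 − 240.25 = 32.75
Sxy = Σxy − (Σx)(Σy)/n = 897.3 − 817.625 = 79.675
b = Sxy/Sxx = 79.675/32.75 = 2.432824

2.4328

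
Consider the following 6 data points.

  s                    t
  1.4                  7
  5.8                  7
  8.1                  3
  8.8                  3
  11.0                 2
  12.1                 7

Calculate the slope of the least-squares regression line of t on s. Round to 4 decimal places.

-0.2720

n = 6, Σx = 47.2, Σy = 29, Σxy = 207.8, Σx² = 446.06
Sxx = Σx² − (Σx)²/n = 446.06 − 371.306667 = 74.753333
Sxy = Σxy − (Σx)(Σy)/n = 207.8 − 228.133333 = -20.333333
b = Sxy/Sxx = -20.333333/74.753333 = -0.272006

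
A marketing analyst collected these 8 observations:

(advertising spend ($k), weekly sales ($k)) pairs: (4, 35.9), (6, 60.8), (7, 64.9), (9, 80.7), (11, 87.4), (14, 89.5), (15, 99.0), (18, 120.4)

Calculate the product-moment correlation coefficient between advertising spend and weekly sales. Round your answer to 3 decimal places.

n = 8, Σx = 84, Σy = 638.6, Σxy = 7555.6, Σx² = 1048, Σy² = 55656.12
Sxx = Σx² − (Σx)²/n = 1048 − 882 = 166
Sxy = Σxy − (Σx)(Σy)/n = 7555.6 − 6705.3 = 850.3
Syy = Σy² − (Σy)²/n = 55656.12 − 50976.245 = 4679.875
r = Sxy/√(Sxx·Syy) = 850.3/√(776859.25) = 850.3/881.396194 = 0.964719

0.965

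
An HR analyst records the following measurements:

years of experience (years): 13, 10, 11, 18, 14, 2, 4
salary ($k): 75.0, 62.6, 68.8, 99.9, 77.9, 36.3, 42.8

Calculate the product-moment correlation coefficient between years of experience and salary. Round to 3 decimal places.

n = 7, Σx = 72, Σy = 463.3, Σxy = 5490.4, Σx² = 930, Σy² = 33475.15
Sxx = Σx² − (Σx)²/n = 930 − 740.571429 = 189.428571
Sxy = Σxy − (Σx)(Σy)/n = 5490.4 − 4765.371429 = 725.028571
Syy = Σy² − (Σy)²/n = 33475.15 − 30663.841429 = 2811.308571
r = Sxy/√(Sxx·Syy) = 725.028571/√(532542.166531) = 725.028571/729.754867 = 0.993523

0.994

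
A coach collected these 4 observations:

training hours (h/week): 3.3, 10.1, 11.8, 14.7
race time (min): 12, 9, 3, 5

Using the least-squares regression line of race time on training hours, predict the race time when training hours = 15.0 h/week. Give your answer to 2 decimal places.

3.68

n = 4, Σx = 39.9, Σy = 29, Σxy = 239.4, Σx² = 468.23
Sxx = Σx² − (Σx)²/n = 468.23 − 398.0025 = 70.2275
Sxy = Σxy − (Σx)(Σy)/n = 239.4 − 289.275 = -49.875
b = Sxy/Sxx = -49.875/70.2275 = -0.710192
a = ȳ − b·x̄ = 7.25 − (-0.710192)·9.975 = 14.334164
ŷ(15.0) = a + b·15.0 = 14.334164 + (-0.710192)·15 = 3.681286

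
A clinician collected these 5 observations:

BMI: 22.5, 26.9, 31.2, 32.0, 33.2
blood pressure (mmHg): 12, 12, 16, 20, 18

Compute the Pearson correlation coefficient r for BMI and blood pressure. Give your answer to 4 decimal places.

0.8722

n = 5, Σx = 145.8, Σy = 78, Σxy = 2329.6, Σx² = 4329.54, Σy² = 1268
Sxx = Σx² − (Σx)²/n = 4329.54 − 4251.528 = 78.012
Sxy = Σxy − (Σx)(Σy)/n = 2329.6 − 2274.48 = 55.12
Syy = Σy² − (Σy)²/n = 1268 − 1216.8 = 51.2
r = Sxy/√(Sxx·Syy) = 55.12/√(3994.2144) = 55.12/63.199797 = 0.872155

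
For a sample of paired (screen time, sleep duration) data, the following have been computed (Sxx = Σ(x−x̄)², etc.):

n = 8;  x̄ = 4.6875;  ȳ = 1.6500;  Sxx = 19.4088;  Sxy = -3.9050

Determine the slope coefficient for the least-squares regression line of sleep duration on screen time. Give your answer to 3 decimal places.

-0.201

b = Sxy/Sxx = -3.905/19.4088 = -0.201197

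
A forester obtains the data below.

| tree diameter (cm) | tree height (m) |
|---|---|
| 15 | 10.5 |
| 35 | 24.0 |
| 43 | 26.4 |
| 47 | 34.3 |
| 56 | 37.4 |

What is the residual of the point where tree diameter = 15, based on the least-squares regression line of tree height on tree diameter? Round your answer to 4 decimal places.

0.1321

n = 5, Σx = 196, Σy = 132.6, Σxy = 5839.2, Σx² = 8644
Sxx = Σx² − (Σx)²/n = 8644 − 7683.2 = 960.8
Sxy = Σxy − (Σx)(Σy)/n = 5839.2 − 5197.92 = 641.28
b = Sxy/Sxx = 641.28/960.8 = 0.667444
a = ȳ − b·x̄ = 26.52 − 0.667444·39.2 = 0.356203
ŷ(15) = 0.356203 + 0.667444·15 = 10.367860
residual = y − ŷ = 10.5 − 10.367860 = 0.132140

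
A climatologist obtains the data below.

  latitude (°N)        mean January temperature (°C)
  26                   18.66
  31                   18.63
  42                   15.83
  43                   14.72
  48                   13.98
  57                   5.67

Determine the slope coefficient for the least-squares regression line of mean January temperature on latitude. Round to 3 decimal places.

-0.389

n = 6, Σx = 247, Σy = 87.49, Σxy = 3354.74, Σx² = 10803
Sxx = Σx² − (Σx)²/n = 10803 − 10168.166667 = 634.833333
Sxy = Σxy − (Σx)(Σy)/n = 3354.74 − 3601.671667 = -246.931667
b = Sxy/Sxx = -246.931667/634.833333 = -0.388971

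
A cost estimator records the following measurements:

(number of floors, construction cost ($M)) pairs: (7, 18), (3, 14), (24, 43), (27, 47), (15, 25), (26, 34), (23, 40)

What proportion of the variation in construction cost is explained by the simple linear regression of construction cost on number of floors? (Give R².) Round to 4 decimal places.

n = 7, Σx = 125, Σy = 221, Σxy = 4648, Σx² = 2793, Σy² = 7959
Sxx = Σx² − (Σx)²/n = 2793 − 2232.142857 = 560.857143
Sxy = Σxy − (Σx)(Σy)/n = 4648 − 3946.428571 = 701.571429
Syy = Σy² − (Σy)²/n = 7959 − 6977.285714 = 981.714286
R² = Sxy²/(Sxx·Syy) = (701.571429)²/(560.857143·981.714286) = 0.893936

0.8939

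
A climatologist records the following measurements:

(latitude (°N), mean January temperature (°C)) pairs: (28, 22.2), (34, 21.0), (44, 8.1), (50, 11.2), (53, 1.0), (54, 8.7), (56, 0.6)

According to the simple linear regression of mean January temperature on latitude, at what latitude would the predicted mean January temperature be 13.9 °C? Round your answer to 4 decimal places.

n = 7, Σx = 319, Σy = 72.8, Σxy = 2808.4, Σx² = 15237
Sxx = Σx² − (Σx)²/n = 15237 − 14537.285714 = 699.714286
Sxy = Σxy − (Σx)(Σy)/n = 2808.4 − 3317.6 = -509.2
b = Sxy/Sxx = -509.2/699.714286 = -0.727726
a = ȳ − b·x̄ = 10.4 − (-0.727726)·45.571429 = 43.563495
Set a + b·x = 13.9: x = (13.9 − 43.563495) / (-0.727726) = 40.761923

40.7619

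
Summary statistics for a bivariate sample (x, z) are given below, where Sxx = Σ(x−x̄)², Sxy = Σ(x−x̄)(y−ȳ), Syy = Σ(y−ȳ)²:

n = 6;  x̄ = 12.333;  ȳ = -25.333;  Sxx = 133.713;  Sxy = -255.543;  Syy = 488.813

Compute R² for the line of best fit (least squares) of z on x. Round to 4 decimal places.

0.9991

R² = Sxy²/(Sxx·Syy) = (-255.543)²/(133.713·488.813) = 0.999106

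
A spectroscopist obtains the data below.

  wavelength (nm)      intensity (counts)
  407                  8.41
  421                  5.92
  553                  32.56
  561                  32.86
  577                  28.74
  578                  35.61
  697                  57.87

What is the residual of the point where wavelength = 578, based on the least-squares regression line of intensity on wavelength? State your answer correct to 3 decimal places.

0.513

n = 7, Σx = 3794, Σy = 201.97, Σxy = 119856.28, Σx² = 2116242
Sxx = Σx² − (Σx)²/n = 2116242 − 2056348 = 59894
Sxy = Σxy − (Σx)(Σy)/n = 119856.28 − 109467.74 = 10388.54
b = Sxy/Sxx = 10388.54/59894 = 0.173449
a = ȳ − b·x̄ = 28.852857 − 0.173449·542 = -65.156370
ŷ(578) = -65.156370 + 0.173449·578 = 35.097012
residual = y − ŷ = 35.61 − 35.097012 = 0.512988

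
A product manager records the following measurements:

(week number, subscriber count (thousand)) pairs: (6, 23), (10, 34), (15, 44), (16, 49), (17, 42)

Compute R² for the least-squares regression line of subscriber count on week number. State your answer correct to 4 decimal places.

0.8874

n = 5, Σx = 64, Σy = 192, Σxy = 2636, Σx² = 906, Σy² = 7786
Sxx = Σx² − (Σx)²/n = 906 − 819.2 = 86.8
Sxy = Σxy − (Σx)(Σy)/n = 2636 − 2457.6 = 178.4
Syy = Σy² − (Σy)²/n = 7786 − 7372.8 = 413.2
R² = Sxy²/(Sxx·Syy) = (178.4)²/(86.8·413.2) = 0.887380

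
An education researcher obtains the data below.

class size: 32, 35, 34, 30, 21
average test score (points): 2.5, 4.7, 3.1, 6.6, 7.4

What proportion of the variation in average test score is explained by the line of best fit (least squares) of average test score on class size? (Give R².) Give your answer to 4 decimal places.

0.5514

n = 5, Σx = 152, Σy = 24.3, Σxy = 703.3, Σx² = 4746, Σy² = 136.27
Sxx = Σx² − (Σx)²/n = 4746 − 4620.8 = 125.2
Sxy = Σxy − (Σx)(Σy)/n = 703.3 − 738.72 = -35.42
Syy = Σy² − (Σy)²/n = 136.27 − 118.098 = 18.172
R² = Sxy²/(Sxx·Syy) = (-35.42)²/(125.2·18.172) = 0.551430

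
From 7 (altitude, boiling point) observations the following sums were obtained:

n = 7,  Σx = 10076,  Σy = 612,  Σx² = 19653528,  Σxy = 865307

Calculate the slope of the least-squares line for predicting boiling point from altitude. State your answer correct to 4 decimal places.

Sxx = Σx² − (Σx)²/n = 19653528 − 14503682.285714 = 5149845.714286
Sxy = Σxy − (Σx)(Σy)/n = 865307 − 880930.285714 = -15623.285714
b = Sxy/Sxx = -15623.285714/5149845.714286 = -0.003034

-0.0030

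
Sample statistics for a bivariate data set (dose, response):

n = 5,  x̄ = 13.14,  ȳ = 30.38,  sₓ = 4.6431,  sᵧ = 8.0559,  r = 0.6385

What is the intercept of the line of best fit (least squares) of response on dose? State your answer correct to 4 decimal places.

15.8233

b = r · sᵧ/sₓ = 0.6385 · 8.0559/4.6431 = 1.107814
a = ȳ − b·x̄ = 30.38 − 1.107814·13.14 = 15.823321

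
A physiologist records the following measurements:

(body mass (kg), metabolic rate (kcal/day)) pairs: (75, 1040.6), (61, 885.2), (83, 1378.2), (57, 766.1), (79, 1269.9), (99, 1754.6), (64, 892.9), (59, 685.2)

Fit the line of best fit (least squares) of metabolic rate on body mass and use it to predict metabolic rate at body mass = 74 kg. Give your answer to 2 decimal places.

1129.71

n = 8, Σx = 577, Σy = 8672.7, Σxy = 661700.4, Σx² = 43103
Sxx = Σx² − (Σx)²/n = 43103 − 41616.125 = 1486.875
Sxy = Σxy − (Σx)(Σy)/n = 661700.4 − 625518.4875 = 36181.9125
b = Sxy/Sxx = 36181.9125/1486.875 = 24.334199
a = ȳ − b·x̄ = 1084.0875 − 24.334199·72.125 = -671.016620
ŷ(74) = a + b·74 = -671.016620 + 24.334199·74 = 1129.714124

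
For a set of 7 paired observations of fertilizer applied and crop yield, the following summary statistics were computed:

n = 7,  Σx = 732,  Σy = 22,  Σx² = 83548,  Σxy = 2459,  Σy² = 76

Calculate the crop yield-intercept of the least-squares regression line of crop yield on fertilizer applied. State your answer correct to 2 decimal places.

0.78

Sxx = Σx² − (Σx)²/n = 83548 − 76546.285714 = 7001.714286
Sxy = Σxy − (Σx)(Σy)/n = 2459 − 2300.571429 = 158.428571
b = Sxy/Sxx = 158.428571/7001.714286 = 0.022627
a = ȳ − b·x̄ = 3.142857 − 0.022627·104.571429 = 0.776708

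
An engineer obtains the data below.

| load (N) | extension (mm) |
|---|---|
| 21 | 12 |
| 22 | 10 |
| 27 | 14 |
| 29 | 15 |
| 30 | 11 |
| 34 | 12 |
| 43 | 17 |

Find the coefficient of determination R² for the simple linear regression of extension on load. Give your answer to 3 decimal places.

0.475

n = 7, Σx = 206, Σy = 91, Σxy = 2754, Σx² = 6400, Σy² = 1219
Sxx = Σx² − (Σx)²/n = 6400 − 6062.285714 = 337.714286
Sxy = Σxy − (Σx)(Σy)/n = 2754 − 2678 = 76
Syy = Σy² − (Σy)²/n = 1219 − 1183 = 36
R² = Sxy²/(Sxx·Syy) = (76)²/(337.714286·36) = 0.475089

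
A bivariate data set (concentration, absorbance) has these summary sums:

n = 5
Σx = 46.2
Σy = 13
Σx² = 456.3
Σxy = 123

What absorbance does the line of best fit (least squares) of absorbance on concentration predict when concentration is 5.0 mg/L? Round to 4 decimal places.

Sxx = Σx² − (Σx)²/n = 456.3 − 426.888 = 29.412
Sxy = Σxy − (Σx)(Σy)/n = 123 − 120.12 = 2.88
b = Sxy/Sxx = 2.88/29.412 = 0.097919
a = ȳ − b·x̄ = 2.6 − 0.097919·9.24 = 1.695226
ŷ(5.0) = a + b·5.0 = 1.695226 + 0.097919·5 = 2.184823

2.1848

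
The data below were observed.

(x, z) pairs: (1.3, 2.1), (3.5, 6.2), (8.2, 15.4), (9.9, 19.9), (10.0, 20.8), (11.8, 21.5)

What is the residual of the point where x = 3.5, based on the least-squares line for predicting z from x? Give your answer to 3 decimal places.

n = 6, Σx = 44.7, Σy = 85.9, Σxy = 809.42, Σx² = 418.43
Sxx = Σx² − (Σx)²/n = 418.43 − 333.015 = 85.415
Sxy = Σxy − (Σx)(Σy)/n = 809.42 − 639.955 = 169.465
b = Sxy/Sxx = 169.465/85.415 = 1.984019
a = ȳ − b·x̄ = 14.316667 − 1.984019·7.45 = -0.464276
ŷ(3.5) = -0.464276 + 1.984019·3.5 = 6.479791
residual = y − ŷ = 6.2 − 6.479791 = -0.279791

-0.280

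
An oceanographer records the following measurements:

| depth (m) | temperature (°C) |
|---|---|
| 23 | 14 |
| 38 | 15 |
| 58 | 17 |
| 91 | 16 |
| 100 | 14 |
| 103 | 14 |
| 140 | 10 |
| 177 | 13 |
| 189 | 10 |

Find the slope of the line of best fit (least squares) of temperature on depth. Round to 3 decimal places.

-0.029

n = 9, Σx = 919, Σy = 123, Σxy = 11767, Σx² = 120877
Sxx = Σx² − (Σx)²/n = 120877 − 93840.111111 = 27036.888889
Sxy = Σxy − (Σx)(Σy)/n = 11767 − 12559.666667 = -792.666667
b = Sxy/Sxx = -792.666667/27036.888889 = -0.029318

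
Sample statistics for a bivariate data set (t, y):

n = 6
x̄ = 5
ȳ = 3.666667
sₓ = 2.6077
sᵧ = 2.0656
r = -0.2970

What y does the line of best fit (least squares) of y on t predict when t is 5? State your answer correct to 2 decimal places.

b = r · sᵧ/sₓ = -0.297 · 2.0656/2.6077 = -0.235258
a = ȳ − b·x̄ = 3.666667 − (-0.235258)·5 = 4.842959
ŷ(5) = a + b·5 = 4.842959 + (-0.235258)·5 = 3.666667

3.67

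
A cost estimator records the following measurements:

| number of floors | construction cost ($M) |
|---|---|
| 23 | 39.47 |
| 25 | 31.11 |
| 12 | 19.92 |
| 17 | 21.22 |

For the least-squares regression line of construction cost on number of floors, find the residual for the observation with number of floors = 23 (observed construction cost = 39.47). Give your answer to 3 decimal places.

n = 4, Σx = 77, Σy = 111.72, Σxy = 2285.34, Σx² = 1587
Sxx = Σx² − (Σx)²/n = 1587 − 1482.25 = 104.75
Sxy = Σxy − (Σx)(Σy)/n = 2285.34 − 2150.61 = 134.73
b = Sxy/Sxx = 134.73/104.75 = 1.286205
a = ȳ − b·x̄ = 27.93 − 1.286205·19.25 = 3.170549
ŷ(23) = 3.170549 + 1.286205·23 = 32.753270
residual = y − ŷ = 39.47 − 32.753270 = 6.716730

6.717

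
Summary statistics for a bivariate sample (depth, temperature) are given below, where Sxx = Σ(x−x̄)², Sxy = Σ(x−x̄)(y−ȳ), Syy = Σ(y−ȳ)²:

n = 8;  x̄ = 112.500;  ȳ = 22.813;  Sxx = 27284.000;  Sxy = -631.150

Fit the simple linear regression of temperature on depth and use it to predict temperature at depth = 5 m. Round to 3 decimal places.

b = Sxy/Sxx = -631.15/27284 = -0.023133
a = ȳ − b·x̄ = 22.813 − (-0.023133)·112.5 = 25.415418
ŷ(5) = a + b·5 = 25.415418 + (-0.023133)·5 = 25.299755

25.300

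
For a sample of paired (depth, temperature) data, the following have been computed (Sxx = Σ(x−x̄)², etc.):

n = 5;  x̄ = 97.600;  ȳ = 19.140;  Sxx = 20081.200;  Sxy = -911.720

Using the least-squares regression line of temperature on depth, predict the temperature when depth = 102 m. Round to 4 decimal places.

b = Sxy/Sxx = -911.72/20081.2 = -0.045402
a = ȳ − b·x̄ = 19.14 − (-0.045402)·97.6 = 23.571203
ŷ(102) = a + b·102 = 23.571203 + (-0.045402)·102 = 18.940233

18.9402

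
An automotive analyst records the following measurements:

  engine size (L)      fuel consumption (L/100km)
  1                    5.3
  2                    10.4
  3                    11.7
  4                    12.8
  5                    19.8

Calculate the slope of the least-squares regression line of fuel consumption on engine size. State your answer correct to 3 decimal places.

3.140

n = 5, Σx = 15, Σy = 60, Σxy = 211.4, Σx² = 55
Sxx = Σx² − (Σx)²/n = 55 − 45 = 10
Sxy = Σxy − (Σx)(Σy)/n = 211.4 − 180 = 31.4
b = Sxy/Sxx = 31.4/10 = 3.14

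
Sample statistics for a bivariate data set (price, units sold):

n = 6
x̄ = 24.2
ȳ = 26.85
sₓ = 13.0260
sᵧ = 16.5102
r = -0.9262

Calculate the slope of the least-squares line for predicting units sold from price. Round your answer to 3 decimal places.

-1.174

b = r · sᵧ/sₓ = -0.9262 · 16.5102/13.026 = -1.173940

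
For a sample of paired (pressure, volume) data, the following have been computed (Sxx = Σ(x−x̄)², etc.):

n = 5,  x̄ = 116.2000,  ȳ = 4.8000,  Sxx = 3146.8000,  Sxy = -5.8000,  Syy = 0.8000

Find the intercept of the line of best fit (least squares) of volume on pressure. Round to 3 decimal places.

b = Sxy/Sxx = -5.8/3146.8 = -0.001843
a = ȳ − b·x̄ = 4.8 − (-0.001843)·116.2 = 5.014173

5.014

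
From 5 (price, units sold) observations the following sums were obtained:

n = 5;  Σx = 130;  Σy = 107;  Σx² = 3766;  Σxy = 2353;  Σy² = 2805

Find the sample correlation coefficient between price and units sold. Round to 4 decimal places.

Sxx = Σx² − (Σx)²/n = 3766 − 3380 = 386
Sxy = Σxy − (Σx)(Σy)/n = 2353 − 2782 = -429
Syy = Σy² − (Σy)²/n = 2805 − 2289.8 = 515.2
r = Sxy/√(Sxx·Syy) = -429/√(198867.2) = -429/445.945288 = -0.962001

-0.9620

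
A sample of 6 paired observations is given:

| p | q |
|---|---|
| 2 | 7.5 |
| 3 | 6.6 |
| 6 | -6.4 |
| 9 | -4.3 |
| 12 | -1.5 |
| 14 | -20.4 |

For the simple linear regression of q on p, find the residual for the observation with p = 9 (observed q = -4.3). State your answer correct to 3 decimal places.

n = 6, Σx = 46, Σy = -18.5, Σxy = -345.9, Σx² = 470
Sxx = Σx² − (Σx)²/n = 470 − 352.666667 = 117.333333
Sxy = Σxy − (Σx)(Σy)/n = -345.9 − (-141.833333) = -204.066667
b = Sxy/Sxx = -204.066667/117.333333 = -1.739205
a = ȳ − b·x̄ = -3.083333 − (-1.739205)·7.666667 = 10.250568
ŷ(9) = 10.250568 + (-1.739205)·9 = -5.402273
residual = y − ŷ = -4.3 − (-5.402273) = 1.102273

1.102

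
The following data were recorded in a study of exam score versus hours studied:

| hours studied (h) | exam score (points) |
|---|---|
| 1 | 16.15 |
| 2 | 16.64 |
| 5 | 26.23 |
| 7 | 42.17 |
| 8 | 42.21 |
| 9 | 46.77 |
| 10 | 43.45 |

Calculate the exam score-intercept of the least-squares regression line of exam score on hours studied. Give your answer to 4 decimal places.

11.1110

n = 7, Σx = 42, Σy = 233.62, Σxy = 1668.88, Σx² = 324
Sxx = Σx² − (Σx)²/n = 324 − 252 = 72
Sxy = Σxy − (Σx)(Σy)/n = 1668.88 − 1401.72 = 267.16
b = Sxy/Sxx = 267.16/72 = 3.710556
a = ȳ − b·x̄ = 33.374286 − 3.710556·6 = 11.110952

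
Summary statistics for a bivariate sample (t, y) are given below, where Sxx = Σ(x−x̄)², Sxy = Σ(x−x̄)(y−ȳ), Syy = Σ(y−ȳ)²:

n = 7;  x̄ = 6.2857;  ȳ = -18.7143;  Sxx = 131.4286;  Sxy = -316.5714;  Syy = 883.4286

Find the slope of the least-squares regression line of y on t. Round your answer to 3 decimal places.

b = Sxy/Sxx = -316.5714/131.4286 = -2.408695

-2.409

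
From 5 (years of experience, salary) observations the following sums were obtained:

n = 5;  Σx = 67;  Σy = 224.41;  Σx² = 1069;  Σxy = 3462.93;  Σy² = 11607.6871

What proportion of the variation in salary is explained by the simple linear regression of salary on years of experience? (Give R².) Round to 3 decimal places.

Sxx = Σx² − (Σx)²/n = 1069 − 897.8 = 171.2
Sxy = Σxy − (Σx)(Σy)/n = 3462.93 − 3007.094 = 455.836
Syy = Σy² − (Σy)²/n = 11607.6871 − 10071.96962 = 1535.71748
R² = Sxy²/(Sxx·Syy) = (455.836)²/(171.2·1535.71748) = 0.790319

0.790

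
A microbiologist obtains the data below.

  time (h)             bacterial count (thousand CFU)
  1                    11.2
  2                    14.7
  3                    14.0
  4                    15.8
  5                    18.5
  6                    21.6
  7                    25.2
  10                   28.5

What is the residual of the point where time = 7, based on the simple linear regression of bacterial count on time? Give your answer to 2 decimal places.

2.01

n = 8, Σx = 38, Σy = 149.5, Σxy = 829.3, Σx² = 240
Sxx = Σx² − (Σx)²/n = 240 − 180.5 = 59.5
Sxy = Σxy − (Σx)(Σy)/n = 829.3 − 710.125 = 119.175
b = Sxy/Sxx = 119.175/59.5 = 2.002941
a = ȳ − b·x̄ = 18.6875 − 2.002941·4.75 = 9.173529
ŷ(7) = 9.173529 + 2.002941·7 = 23.194118
residual = y − ŷ = 25.2 − 23.194118 = 2.005882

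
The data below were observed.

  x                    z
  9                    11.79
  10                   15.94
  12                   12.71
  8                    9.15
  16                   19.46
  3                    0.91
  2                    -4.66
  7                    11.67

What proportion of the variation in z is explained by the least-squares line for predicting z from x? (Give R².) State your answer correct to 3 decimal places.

0.856

n = 8, Σx = 67, Σy = 76.97, Σxy = 877.69, Σx² = 707, Σy² = 1175.7785
Sxx = Σx² − (Σx)²/n = 707 − 561.125 = 145.875
Sxy = Σxy − (Σx)(Σy)/n = 877.69 − 644.62375 = 233.06625
Syy = Σy² − (Σy)²/n = 1175.7785 − 740.547613 = 435.230887
R² = Sxy²/(Sxx·Syy) = (233.06625)²/(145.875·435.230887) = 0.855575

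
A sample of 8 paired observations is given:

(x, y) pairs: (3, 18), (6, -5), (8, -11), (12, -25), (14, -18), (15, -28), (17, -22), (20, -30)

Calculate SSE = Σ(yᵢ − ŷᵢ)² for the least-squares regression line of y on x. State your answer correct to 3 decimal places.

358.377

n = 8, Σx = 95, Σy = -121, Σxy = -2010, Σx² = 1363, Σy² = 3587
Sxx = Σx² − (Σx)²/n = 1363 − 1128.125 = 234.875
Sxy = Σxy − (Σx)(Σy)/n = -2010 − (-1436.875) = -573.125
Syy = Σy² − (Σy)²/n = 3587 − 1830.125 = 1756.875
b = Sxy/Sxx = -573.125/234.875 = -2.440128
SSE = Syy − b·Sxy = 1756.875 − (-2.440128)·(-573.125) = 358.376796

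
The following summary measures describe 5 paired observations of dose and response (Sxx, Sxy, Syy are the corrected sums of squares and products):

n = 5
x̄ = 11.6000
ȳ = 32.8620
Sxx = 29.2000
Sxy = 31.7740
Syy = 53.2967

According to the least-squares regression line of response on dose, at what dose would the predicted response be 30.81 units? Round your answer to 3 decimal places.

9.714

b = Sxy/Sxx = 31.774/29.2 = 1.088151
a = ȳ − b·x̄ = 32.862 − 1.088151·11.6 = 20.239452
Set a + b·x = 30.81: x = (30.81 − 20.239452) / 1.088151 = 9.714232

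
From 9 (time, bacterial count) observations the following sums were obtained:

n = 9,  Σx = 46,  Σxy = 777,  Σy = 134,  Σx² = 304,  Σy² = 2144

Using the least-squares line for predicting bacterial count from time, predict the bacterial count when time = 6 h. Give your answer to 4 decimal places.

16.0774

Sxx = Σx² − (Σx)²/n = 304 − 235.111111 = 68.888889
Sxy = Σxy − (Σx)(Σy)/n = 777 − 684.888889 = 92.111111
b = Sxy/Sxx = 92.111111/68.888889 = 1.337097
a = ȳ − b·x̄ = 14.888889 − 1.337097·5.111111 = 8.054839
ŷ(6) = a + b·6 = 8.054839 + 1.337097·6 = 16.077419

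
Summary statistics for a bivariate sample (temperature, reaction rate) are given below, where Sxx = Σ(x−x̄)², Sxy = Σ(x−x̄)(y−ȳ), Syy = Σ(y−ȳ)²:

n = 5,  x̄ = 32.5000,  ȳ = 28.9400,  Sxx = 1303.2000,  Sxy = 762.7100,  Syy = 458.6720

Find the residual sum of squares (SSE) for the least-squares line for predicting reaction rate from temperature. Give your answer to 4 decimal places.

12.2888

b = Sxy/Sxx = 762.71/1303.2 = 0.585259
SSE = Syy − b·Sxy = 458.672 − 0.585259·762.71 = 12.288832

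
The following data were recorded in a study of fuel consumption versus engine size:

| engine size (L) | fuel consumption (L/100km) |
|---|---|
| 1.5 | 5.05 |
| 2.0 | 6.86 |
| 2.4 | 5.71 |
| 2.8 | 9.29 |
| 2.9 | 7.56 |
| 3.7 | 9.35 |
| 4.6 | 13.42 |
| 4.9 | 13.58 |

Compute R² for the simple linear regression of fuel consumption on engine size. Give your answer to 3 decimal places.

0.915

n = 8, Σx = 24.8, Σy = 70.82, Σxy = 245.804, Σx² = 87.12, Σy² = 700.5592
Sxx = Σx² − (Σx)²/n = 87.12 − 76.88 = 10.24
Sxy = Σxy − (Σx)(Σy)/n = 245.804 − 219.542 = 26.262
Syy = Σy² − (Σy)²/n = 700.5592 − 626.93405 = 73.62515
R² = Sxy²/(Sxx·Syy) = (26.262)²/(10.24·73.62515) = 0.914807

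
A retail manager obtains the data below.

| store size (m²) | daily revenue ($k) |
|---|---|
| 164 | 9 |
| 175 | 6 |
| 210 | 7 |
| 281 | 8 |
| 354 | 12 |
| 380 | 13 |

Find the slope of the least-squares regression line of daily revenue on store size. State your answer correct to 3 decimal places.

n = 6, Σx = 1564, Σy = 55, Σxy = 15432, Σx² = 450298
Sxx = Σx² − (Σx)²/n = 450298 − 407682.666667 = 42615.333333
Sxy = Σxy − (Σx)(Σy)/n = 15432 − 14336.666667 = 1095.333333
b = Sxy/Sxx = 1095.333333/42615.333333 = 0.025703

0.026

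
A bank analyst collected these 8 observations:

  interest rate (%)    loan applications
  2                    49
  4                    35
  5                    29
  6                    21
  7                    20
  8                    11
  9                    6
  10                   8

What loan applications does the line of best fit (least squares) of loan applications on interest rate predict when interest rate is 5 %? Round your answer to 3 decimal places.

29.822

n = 8, Σx = 51, Σy = 179, Σxy = 871, Σx² = 375
Sxx = Σx² − (Σx)²/n = 375 − 325.125 = 49.875
Sxy = Σxy − (Σx)(Σy)/n = 871 − 1141.125 = -270.125
b = Sxy/Sxx = -270.125/49.875 = -5.416040
a = ȳ − b·x̄ = 22.375 − (-5.416040)·6.375 = 56.902256
ŷ(5) = a + b·5 = 56.902256 + (-5.416040)·5 = 29.822055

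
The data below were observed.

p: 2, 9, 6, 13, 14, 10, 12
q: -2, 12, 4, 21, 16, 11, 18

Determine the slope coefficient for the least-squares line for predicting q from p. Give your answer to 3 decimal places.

n = 7, Σx = 66, Σy = 80, Σxy = 951, Σx² = 730
Sxx = Σx² − (Σx)²/n = 730 − 622.285714 = 107.714286
Sxy = Σxy − (Σx)(Σy)/n = 951 − 754.285714 = 196.714286
b = Sxy/Sxx = 196.714286/107.714286 = 1.826260

1.826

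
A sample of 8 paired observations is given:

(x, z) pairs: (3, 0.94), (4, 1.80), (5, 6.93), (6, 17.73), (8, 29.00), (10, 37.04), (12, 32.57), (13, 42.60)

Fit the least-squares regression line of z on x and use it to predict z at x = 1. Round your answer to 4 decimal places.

-6.8411

n = 8, Σx = 61, Σy = 168.61, Σxy = 1698.09, Σx² = 563
Sxx = Σx² − (Σx)²/n = 563 − 465.125 = 97.875
Sxy = Σxy − (Σx)(Σy)/n = 1698.09 − 1285.65125 = 412.43875
b = Sxy/Sxx = 412.43875/97.875 = 4.213934
a = ȳ − b·x̄ = 21.07625 − 4.213934·7.625 = -11.054994
ŷ(1) = a + b·1 = -11.054994 + 4.213934·1 = -6.841060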